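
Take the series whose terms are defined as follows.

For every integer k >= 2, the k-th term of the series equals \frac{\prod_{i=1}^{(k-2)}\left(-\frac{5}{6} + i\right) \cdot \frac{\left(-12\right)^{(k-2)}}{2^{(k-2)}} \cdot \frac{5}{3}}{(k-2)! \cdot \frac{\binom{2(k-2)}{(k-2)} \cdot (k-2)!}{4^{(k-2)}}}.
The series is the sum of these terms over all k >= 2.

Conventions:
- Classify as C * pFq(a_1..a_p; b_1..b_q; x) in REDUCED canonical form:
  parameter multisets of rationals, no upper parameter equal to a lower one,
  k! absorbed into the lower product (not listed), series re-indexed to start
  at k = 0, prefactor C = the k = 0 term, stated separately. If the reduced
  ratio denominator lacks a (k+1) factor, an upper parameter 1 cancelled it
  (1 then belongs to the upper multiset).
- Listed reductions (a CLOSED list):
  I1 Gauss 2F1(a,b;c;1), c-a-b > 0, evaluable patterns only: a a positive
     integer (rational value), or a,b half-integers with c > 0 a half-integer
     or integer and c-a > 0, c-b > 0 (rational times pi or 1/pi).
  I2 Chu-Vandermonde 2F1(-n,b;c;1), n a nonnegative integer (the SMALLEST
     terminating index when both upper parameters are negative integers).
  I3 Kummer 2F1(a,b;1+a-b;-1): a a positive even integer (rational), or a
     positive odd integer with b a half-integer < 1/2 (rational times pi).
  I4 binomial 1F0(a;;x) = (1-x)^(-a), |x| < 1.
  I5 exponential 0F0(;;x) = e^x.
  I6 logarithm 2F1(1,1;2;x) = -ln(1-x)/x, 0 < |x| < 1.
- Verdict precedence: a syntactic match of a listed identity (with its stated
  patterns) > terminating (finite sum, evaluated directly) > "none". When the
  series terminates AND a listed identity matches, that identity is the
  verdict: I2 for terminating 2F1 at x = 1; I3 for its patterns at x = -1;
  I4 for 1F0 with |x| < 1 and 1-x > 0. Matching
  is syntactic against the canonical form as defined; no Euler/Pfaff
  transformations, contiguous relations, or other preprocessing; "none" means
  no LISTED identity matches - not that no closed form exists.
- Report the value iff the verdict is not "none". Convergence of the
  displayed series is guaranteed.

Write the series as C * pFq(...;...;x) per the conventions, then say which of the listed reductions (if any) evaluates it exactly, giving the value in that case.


The series (x = -6) is 1F1: upper {\frac{1}{6}}, lower {\frac{1}{2}}, prefactor \frac{5}{3}. Verdict: none (x = -6): each listed identity misses the multisets {\frac{1}{6}} ; {\frac{1}{2}}.

The tell: t_0 being \frac{5}{3}, the running product (C = 5/3) telescopes to a rising factorial.
Ratio: r(k) = -6 * (k+\frac{1}{6}) / [(k+\frac{1}{2}) (k+1)] - poly over poly, x = -6 from leading terms; C = \frac{5}{3} at k = 0.


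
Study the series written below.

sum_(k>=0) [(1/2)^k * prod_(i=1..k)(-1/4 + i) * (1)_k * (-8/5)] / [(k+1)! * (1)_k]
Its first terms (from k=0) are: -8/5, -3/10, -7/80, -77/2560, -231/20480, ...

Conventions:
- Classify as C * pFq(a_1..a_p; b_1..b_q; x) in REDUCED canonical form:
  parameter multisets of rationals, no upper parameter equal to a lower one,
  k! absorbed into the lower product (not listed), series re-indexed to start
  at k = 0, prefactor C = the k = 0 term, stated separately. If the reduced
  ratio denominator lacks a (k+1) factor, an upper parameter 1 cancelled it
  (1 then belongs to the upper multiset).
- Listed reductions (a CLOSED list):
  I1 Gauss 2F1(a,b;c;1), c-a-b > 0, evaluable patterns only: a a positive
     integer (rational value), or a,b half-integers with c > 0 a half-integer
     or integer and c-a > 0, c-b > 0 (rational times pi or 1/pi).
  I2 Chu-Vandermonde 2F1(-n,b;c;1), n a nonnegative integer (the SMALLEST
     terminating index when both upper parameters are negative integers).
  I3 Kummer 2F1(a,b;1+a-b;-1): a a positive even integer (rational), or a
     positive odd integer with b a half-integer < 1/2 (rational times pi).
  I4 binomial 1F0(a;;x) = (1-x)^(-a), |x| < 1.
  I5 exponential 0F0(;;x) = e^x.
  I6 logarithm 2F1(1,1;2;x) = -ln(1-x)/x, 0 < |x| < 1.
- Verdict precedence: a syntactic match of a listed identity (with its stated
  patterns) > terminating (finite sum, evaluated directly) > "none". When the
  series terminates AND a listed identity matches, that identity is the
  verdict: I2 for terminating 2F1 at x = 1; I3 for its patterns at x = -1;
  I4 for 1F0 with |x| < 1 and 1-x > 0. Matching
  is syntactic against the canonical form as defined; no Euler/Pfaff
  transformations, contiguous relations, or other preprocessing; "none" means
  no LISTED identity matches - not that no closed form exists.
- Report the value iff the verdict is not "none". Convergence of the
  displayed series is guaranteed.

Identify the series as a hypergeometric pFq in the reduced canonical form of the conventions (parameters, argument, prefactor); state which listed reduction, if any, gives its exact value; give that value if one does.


First insight: x = (1/2) and (1)_k (C = -8/5) is k! itself.
Step ratio: r(k) = (1/2) * (k+3/4) (k+1) / [(k+2) (k+1)] - rational in k, leading ratio (1/2); with t_0 = -8/5, classification follows.

With C = -8/5: the canonical form is 2F1(3/4, 1; 2; 1/2). Verdict: none (x = 1/2): each listed identity misses the multisets {3/4, 1} ; {2}.


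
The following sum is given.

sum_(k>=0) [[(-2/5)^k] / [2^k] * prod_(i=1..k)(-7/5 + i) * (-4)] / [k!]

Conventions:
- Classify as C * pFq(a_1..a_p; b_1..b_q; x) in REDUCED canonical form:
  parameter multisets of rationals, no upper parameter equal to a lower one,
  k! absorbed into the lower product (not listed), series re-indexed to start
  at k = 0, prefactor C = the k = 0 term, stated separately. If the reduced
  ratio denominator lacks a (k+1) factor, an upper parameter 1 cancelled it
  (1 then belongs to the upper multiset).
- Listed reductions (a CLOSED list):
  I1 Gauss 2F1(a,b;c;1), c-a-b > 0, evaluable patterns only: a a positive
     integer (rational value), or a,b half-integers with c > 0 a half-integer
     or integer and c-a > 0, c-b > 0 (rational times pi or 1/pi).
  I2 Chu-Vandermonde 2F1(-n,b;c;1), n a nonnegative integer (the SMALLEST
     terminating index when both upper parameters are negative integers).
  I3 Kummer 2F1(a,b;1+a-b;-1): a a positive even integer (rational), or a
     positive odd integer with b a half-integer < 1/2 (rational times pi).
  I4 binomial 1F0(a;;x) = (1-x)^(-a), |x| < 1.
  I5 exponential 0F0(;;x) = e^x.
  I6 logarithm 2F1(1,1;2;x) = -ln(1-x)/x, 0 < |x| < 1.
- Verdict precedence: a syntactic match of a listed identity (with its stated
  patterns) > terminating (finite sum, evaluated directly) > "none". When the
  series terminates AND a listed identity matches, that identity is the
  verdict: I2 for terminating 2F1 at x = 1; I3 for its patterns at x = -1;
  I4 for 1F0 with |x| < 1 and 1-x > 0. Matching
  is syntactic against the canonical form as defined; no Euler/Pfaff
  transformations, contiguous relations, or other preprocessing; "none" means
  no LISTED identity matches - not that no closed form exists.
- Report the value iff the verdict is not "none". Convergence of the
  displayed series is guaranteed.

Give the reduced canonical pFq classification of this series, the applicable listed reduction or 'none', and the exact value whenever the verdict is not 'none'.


First insight: t_0 = -4 here, and the two k-th powers (C = -4, x = -1/5) combine into one argument.
Adjacent-term ratio: r(k) = (-1/5) * (k-2/5) / [(k+1)] ; factor over Q: parameters, x = (-1/5), and C = -4.

Classification (C = -4): 1F0 with upper {-2/5}, lower {-}, argument x = -1/5. Verdict (x = -1/5): the I4 binomial reduction applies (the 1F0 binomial series: exponent 2/5, x = -1/5). Value: (-4) * (6/5)^(2/5).


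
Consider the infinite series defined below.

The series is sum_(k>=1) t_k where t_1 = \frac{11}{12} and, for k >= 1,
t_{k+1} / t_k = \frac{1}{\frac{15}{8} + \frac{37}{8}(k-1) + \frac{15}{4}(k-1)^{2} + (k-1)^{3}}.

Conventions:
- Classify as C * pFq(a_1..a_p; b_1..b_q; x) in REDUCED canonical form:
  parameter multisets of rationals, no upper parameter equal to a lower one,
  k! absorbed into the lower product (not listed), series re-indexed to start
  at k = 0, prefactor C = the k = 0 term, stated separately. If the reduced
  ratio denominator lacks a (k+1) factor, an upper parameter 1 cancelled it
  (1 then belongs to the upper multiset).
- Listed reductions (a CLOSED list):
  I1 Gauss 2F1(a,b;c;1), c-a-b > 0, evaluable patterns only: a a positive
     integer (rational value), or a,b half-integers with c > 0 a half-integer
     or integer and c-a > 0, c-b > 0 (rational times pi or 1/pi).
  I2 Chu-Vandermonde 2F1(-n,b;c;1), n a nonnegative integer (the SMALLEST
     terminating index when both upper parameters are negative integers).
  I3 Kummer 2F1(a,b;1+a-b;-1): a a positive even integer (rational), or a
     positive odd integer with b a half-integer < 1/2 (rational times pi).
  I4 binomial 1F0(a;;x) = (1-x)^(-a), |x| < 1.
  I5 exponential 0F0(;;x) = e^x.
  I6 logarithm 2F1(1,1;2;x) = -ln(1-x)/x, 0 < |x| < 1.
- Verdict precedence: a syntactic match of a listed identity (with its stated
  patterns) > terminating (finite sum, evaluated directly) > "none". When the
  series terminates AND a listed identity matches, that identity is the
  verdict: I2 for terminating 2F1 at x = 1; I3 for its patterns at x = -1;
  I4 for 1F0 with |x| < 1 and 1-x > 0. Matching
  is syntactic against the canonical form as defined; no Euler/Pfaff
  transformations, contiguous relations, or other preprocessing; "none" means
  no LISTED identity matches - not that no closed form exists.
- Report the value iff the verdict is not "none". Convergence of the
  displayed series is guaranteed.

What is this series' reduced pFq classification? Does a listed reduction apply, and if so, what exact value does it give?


With C = \frac{11}{12}: the canonical form is 0F2(-; \frac{5}{4}, \frac{3}{2}; 1). Verdict: none. A 0F2 with upper {-} fits none of I1-I6 at x = 1; the sum runs forever.

Key step: t_0 being \frac{11}{12}, the expanded ratio factors over Q; C = 11/12, x = 1, roots give parameters.
Ratio: r(k) = 1 * 1 / [(k+\frac{5}{4}) (k+\frac{3}{2}) (k+1)] - poly over poly, x = 1 from leading terms; C = \frac{11}{12} at k = 0.


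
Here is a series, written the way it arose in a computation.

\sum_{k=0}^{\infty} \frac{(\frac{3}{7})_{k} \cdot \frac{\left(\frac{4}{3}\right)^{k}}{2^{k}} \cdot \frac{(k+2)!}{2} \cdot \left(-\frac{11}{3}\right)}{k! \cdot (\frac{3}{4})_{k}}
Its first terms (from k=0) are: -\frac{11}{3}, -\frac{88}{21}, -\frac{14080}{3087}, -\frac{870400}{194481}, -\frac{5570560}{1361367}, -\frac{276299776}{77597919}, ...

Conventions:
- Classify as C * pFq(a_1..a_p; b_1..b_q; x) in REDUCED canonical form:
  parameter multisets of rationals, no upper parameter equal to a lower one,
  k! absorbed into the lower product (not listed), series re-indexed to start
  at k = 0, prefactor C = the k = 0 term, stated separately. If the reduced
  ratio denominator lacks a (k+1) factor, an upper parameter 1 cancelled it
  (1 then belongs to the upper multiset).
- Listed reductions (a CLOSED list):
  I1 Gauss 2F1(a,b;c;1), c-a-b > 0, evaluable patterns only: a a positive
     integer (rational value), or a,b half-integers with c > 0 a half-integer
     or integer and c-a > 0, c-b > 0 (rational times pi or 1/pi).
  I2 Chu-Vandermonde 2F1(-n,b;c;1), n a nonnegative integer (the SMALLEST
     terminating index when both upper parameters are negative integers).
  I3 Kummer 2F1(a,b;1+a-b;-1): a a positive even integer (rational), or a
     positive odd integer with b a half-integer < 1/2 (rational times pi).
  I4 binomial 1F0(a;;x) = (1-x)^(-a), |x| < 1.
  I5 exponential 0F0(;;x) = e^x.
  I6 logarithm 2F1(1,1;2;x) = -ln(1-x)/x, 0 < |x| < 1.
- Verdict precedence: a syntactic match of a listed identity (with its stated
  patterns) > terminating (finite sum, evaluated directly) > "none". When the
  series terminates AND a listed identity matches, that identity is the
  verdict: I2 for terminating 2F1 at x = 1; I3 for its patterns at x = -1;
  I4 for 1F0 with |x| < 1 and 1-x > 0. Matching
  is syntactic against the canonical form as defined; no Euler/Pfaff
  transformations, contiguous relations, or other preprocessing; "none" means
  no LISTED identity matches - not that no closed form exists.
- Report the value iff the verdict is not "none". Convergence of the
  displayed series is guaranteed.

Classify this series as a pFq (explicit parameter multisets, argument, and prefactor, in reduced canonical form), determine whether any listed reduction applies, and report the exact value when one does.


Prefactor -\frac{11}{3}, argument \frac{2}{3}: 2F1 with upper {\frac{3}{7}, 3} over lower {\frac{3}{4}}. Verdict: none - at argument \frac{2}{3} the multisets {\frac{3}{7}, 3} ; {\frac{3}{4}} match no listed identity.

Structural cue: x = \frac{2}{3} and the factorial ratio (prefactor -11/3) (k+a-1)!/(a-1)! is a rising factorial (a)_k.
Consecutive-term ratio: r(k) = \frac{2}{3} * (k+\frac{3}{7}) (k+3) / [(k+\frac{3}{4}) (k+1)] - rational in k, leading ratio \frac{2}{3}; with t_0 = -\frac{11}{3}, classification follows.


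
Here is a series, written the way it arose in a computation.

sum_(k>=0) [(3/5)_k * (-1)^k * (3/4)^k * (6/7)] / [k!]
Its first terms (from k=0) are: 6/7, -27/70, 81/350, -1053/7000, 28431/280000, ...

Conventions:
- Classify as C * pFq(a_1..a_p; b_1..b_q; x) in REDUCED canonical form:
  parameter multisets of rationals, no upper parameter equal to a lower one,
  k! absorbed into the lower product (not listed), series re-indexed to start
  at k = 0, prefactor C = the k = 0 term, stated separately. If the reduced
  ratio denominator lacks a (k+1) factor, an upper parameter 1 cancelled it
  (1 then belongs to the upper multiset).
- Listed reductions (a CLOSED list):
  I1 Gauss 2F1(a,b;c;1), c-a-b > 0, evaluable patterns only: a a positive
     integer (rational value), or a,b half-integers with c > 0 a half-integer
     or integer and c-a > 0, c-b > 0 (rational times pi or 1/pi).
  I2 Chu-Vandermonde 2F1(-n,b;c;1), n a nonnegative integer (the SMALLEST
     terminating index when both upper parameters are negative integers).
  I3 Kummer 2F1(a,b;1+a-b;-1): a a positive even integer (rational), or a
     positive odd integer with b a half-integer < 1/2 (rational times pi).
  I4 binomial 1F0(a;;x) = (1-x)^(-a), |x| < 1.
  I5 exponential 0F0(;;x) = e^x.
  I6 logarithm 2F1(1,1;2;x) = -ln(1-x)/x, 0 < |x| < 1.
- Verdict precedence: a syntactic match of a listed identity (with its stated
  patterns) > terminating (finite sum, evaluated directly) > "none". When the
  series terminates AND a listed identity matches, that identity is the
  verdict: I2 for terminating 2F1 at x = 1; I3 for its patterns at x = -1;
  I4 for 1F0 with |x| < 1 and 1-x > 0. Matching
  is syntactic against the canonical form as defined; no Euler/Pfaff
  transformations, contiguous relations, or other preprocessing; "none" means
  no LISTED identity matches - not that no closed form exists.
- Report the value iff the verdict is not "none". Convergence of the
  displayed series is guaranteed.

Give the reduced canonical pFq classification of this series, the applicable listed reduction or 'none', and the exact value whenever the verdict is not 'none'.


With C = 6/7: the canonical form is 1F0(3/5; -; -3/4). Verdict at x = -3/4: binomial (I4) matches (the 1F0 binomial series: exponent -3/5, x = -3/4). Its exact value is (6/7) * (7/4)^(-3/5).

Structural cue: t_0 being 6/7, the (-1)^k factor (prefactor 6/7) folds into the argument's sign.
Term ratio: r(k) = (-3/4) * (k+3/5) / [(k+1)] - rational in k. x = (-3/4); t_0 = 6/7; negate the roots.


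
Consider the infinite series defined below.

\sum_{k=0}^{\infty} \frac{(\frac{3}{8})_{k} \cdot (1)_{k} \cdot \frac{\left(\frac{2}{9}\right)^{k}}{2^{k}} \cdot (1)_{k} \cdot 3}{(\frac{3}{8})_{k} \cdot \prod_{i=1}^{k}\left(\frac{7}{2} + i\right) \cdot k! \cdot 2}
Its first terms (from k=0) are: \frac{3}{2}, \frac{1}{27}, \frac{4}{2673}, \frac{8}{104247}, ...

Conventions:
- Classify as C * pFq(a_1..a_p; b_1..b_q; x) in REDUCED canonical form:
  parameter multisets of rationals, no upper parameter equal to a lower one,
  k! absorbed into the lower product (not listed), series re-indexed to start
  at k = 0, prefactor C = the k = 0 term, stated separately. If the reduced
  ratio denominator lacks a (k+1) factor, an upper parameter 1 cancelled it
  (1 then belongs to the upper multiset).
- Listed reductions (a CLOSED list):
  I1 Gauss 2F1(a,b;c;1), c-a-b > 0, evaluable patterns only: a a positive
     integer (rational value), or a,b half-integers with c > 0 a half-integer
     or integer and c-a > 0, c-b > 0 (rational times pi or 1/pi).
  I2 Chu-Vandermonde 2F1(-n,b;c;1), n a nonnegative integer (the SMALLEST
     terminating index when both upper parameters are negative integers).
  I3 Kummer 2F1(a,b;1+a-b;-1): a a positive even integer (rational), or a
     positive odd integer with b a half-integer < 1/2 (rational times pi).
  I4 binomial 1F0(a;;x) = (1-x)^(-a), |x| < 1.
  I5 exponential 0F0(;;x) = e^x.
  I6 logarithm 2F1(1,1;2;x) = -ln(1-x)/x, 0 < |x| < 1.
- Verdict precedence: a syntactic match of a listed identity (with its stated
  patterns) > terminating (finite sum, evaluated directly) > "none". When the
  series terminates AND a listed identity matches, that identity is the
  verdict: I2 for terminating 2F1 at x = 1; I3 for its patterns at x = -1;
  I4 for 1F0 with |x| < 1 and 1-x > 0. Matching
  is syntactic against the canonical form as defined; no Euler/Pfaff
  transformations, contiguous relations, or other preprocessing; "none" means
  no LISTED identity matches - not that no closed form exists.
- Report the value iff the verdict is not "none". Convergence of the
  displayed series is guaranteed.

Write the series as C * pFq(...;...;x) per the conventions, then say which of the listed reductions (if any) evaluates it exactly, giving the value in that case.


Reduced: x = \frac{1}{9}, 2F1, upper = {1, 1}, lower = {\frac{9}{2}}, C = \frac{3}{2}. Verdict: none - at argument \frac{1}{9} the multisets {1, 1} ; {\frac{9}{2}} match no listed identity.

Key step: from the first term \frac{3}{2}: the lower running product (C = 3/2, x = 1/9) is a rising factorial.
Term ratio: r(k) = \frac{1}{9} * (k+1) (k+1) / [(k+\frac{9}{2}) (k+1)] - rational in k, leading ratio \frac{1}{9}; with t_0 = \frac{3}{2}, classification follows.


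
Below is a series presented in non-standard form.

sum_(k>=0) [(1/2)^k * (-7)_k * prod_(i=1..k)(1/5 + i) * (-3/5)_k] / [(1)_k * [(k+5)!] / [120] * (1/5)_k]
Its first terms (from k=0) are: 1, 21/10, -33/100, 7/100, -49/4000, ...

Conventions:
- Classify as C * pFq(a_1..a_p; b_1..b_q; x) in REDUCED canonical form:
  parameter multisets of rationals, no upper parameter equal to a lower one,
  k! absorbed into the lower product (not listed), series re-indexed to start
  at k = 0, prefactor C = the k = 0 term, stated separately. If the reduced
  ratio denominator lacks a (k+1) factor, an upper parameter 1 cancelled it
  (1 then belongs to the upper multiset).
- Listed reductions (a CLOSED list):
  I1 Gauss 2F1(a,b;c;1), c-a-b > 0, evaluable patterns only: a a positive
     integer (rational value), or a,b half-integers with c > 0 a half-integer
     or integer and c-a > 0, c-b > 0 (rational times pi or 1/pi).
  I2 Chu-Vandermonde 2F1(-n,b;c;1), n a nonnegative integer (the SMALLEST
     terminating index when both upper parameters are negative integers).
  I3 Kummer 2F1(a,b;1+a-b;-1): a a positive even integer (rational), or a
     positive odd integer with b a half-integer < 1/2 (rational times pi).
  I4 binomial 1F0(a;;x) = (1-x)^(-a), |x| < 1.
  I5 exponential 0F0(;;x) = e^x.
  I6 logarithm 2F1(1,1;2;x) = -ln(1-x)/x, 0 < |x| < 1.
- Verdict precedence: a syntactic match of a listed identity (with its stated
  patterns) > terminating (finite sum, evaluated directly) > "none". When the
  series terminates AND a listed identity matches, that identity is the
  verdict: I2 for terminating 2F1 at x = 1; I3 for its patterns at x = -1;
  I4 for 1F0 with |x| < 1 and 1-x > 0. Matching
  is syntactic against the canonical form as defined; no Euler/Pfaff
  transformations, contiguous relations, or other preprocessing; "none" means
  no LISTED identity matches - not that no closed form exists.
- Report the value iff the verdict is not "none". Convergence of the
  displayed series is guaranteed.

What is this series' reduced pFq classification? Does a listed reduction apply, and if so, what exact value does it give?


This is 1 * 3F2(-7, -3/5, 6/5; 1/5, 6; 1/2) in reduced canonical form. Verdict: terminating at k = 7: the factor (-7)_k kills every later term; summing the 8 survivors is exact. Hence: 848753587/300000000.

The tell: x = (1/2) and the running product (C = 1, x = 1/2) telescopes to a rising factorial.
Adjacent-term ratio: r(k) = (1/2) * (k-7) (k-3/5) (k+6/5) / [(k+1/5) (k+6) (k+1)] - poly over poly, x = (1/2) from leading terms; C = 1 at k = 0.


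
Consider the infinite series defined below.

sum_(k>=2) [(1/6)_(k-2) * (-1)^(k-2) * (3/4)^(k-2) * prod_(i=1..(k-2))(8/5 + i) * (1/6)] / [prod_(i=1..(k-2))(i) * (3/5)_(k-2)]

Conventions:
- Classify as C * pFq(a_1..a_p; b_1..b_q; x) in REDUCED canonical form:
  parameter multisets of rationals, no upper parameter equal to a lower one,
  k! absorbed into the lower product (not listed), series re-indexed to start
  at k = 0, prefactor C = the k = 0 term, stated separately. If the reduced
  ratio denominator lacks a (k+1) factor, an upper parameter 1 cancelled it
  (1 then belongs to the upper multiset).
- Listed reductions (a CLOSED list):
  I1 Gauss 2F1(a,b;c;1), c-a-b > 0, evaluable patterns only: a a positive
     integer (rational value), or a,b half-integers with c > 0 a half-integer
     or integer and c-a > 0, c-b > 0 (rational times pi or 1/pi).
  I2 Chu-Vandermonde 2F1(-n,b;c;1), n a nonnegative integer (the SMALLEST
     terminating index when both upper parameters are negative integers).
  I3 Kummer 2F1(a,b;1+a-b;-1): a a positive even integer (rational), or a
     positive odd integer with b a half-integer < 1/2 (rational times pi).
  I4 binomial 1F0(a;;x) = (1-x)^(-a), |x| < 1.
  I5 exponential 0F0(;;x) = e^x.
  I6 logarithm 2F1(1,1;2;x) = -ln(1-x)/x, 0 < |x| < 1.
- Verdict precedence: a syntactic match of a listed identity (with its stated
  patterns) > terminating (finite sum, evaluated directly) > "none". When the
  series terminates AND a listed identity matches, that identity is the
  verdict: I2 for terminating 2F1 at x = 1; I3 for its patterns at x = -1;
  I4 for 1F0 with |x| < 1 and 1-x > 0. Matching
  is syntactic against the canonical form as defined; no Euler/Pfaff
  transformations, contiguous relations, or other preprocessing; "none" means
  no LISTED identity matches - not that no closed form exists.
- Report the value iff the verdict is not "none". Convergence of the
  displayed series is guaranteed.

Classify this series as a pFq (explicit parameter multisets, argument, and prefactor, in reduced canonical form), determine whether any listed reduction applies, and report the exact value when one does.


Structural cue: with t_0 = 1/6, the (-1)^k factor (C = 1/6) folds into the argument's sign.
Step ratio: r(k) = (-3/4) * (k+1/6) (k+13/5) / [(k+3/5) (k+1)] ; factor over Q: parameters, x = (-3/4), and C = 1/6.

Canonical form: C = 1/6 times 2F1 with upper {1/6, 13/5}, lower {3/5}, x = -3/4. Verdict: none - at argument -3/4 the multisets {1/6, 13/5} ; {3/5} match no listed identity.


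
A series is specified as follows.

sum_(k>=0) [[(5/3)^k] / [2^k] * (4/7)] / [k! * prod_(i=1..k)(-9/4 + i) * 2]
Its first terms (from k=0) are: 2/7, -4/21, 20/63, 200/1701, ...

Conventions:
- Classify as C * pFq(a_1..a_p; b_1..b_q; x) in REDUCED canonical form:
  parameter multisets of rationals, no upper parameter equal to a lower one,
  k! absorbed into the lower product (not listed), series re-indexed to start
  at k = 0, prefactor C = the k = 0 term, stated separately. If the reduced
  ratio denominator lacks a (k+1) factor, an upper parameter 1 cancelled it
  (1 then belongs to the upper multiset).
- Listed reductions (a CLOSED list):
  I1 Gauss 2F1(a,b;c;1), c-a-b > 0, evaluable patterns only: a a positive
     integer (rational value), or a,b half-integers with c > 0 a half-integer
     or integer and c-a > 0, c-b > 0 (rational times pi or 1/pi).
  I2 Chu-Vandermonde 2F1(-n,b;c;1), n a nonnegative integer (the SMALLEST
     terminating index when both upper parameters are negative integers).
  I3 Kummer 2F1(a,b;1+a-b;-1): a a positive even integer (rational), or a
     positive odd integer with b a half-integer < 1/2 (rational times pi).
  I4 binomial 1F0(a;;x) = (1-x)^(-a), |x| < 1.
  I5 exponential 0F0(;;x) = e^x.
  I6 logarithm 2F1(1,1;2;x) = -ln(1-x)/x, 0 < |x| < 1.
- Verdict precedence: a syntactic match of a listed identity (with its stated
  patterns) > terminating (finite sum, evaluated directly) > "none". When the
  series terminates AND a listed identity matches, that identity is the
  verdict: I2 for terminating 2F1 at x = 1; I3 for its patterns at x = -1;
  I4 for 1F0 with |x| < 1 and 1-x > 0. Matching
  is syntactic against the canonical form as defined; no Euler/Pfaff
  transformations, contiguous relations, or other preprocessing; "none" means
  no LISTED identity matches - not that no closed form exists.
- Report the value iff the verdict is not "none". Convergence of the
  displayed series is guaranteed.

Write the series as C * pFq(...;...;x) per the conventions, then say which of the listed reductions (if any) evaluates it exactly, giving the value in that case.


The tell: from the first term 2/7: the constant factors (C = 2/7, x = 5/6) combine into one prefactor.
Ratio: r(k) = (5/6) * 1 / [(k-5/4) (k+1)] - rational in k. x = (5/6); t_0 = 2/7; negate the roots.

Classification (C = 2/7): 0F1 with upper {-}, lower {-5/4}, argument x = 5/6. Verdict: none here - no I1-I6 shape fits x = 5/6 with lower {-5/4}.


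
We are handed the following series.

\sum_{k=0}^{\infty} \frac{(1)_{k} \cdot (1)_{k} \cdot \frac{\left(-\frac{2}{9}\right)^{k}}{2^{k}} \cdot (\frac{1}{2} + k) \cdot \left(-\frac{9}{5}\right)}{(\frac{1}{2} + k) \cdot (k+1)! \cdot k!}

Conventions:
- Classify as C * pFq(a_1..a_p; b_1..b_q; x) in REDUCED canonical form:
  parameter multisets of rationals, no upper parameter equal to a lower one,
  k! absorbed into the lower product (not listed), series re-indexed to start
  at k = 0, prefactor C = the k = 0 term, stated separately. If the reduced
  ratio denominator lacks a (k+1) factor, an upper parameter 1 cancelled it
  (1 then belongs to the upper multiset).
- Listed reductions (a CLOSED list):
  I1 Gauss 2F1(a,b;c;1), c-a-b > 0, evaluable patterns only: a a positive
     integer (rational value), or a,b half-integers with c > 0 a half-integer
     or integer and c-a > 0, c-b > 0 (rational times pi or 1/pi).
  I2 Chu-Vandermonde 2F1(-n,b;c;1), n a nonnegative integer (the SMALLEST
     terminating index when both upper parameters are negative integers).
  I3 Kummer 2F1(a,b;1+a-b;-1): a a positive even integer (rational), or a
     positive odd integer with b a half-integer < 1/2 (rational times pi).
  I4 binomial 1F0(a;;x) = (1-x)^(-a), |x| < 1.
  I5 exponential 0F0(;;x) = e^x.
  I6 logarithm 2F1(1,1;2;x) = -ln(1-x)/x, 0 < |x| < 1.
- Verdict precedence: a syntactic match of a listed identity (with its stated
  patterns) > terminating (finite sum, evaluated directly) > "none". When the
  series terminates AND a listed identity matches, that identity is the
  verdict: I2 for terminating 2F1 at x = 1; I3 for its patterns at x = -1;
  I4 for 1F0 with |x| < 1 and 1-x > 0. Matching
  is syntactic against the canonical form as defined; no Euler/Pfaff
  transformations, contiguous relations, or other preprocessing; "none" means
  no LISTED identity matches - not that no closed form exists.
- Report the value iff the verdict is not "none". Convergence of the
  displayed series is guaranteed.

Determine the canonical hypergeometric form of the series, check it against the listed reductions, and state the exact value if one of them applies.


Canonical form: C = -\frac{9}{5} times 2F1 with upper {1, 1}, lower {2}, x = -\frac{1}{9}. Verdict: this is the logarithmic series (I6) (the logarithm: parameters (1,1;2), x = -\frac{1}{9}). Its exact value is \left(-\frac{81}{5}\right) \cdot \ln\left(\frac{10}{9}\right).

Key step: from the first term -\frac{9}{5}: the two k-th powers (C = -9/5, x = -1/9) combine into one argument.
Step ratio: r(k) = -\frac{1}{9} * (k+1) (k+1) / [(k+2) (k+1)] - rational in k, leading ratio -\frac{1}{9}; with t_0 = -\frac{9}{5}, classification follows.


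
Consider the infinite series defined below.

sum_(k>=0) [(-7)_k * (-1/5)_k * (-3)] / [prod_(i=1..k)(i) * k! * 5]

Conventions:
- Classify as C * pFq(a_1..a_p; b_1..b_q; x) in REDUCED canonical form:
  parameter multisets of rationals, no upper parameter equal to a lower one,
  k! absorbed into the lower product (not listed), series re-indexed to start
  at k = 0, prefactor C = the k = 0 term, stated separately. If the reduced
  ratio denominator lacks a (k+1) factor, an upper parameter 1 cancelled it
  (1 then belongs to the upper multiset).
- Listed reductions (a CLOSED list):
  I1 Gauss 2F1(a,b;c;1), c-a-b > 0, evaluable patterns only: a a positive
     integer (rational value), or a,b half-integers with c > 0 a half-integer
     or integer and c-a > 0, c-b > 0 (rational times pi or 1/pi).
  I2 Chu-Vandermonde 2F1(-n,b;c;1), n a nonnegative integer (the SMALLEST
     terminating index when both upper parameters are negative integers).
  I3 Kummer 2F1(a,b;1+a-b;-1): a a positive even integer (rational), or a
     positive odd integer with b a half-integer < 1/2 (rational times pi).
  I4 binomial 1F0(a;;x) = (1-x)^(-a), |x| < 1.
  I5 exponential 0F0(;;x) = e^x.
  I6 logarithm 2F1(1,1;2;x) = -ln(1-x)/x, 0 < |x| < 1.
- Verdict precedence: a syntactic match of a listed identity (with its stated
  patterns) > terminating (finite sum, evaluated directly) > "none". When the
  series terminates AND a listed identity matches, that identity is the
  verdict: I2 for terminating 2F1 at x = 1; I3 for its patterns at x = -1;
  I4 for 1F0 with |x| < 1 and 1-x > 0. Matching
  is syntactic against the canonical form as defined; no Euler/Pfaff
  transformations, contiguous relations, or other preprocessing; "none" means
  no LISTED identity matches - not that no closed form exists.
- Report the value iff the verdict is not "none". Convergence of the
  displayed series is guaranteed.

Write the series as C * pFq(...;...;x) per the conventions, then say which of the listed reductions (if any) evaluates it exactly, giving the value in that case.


This is -3/5 * 2F1(-7, -1/5; 1; 1) in reduced canonical form. Verdict: Vandermonde's identity (I2) matches (terminating 2F1 at x = 1 with n = 7, b = -1/5, c = 1). Value: -1915056/1953125.

Structural cue: t_0 = -3/5 here, and the constant factors (prefactor -3/5) combine into one prefactor.
Consecutive-term ratio: r(k) = 1 * (k-7) (k-1/5) / [(k+1) (k+1)] - rational in k. x = 1; t_0 = -3/5; negate the roots.


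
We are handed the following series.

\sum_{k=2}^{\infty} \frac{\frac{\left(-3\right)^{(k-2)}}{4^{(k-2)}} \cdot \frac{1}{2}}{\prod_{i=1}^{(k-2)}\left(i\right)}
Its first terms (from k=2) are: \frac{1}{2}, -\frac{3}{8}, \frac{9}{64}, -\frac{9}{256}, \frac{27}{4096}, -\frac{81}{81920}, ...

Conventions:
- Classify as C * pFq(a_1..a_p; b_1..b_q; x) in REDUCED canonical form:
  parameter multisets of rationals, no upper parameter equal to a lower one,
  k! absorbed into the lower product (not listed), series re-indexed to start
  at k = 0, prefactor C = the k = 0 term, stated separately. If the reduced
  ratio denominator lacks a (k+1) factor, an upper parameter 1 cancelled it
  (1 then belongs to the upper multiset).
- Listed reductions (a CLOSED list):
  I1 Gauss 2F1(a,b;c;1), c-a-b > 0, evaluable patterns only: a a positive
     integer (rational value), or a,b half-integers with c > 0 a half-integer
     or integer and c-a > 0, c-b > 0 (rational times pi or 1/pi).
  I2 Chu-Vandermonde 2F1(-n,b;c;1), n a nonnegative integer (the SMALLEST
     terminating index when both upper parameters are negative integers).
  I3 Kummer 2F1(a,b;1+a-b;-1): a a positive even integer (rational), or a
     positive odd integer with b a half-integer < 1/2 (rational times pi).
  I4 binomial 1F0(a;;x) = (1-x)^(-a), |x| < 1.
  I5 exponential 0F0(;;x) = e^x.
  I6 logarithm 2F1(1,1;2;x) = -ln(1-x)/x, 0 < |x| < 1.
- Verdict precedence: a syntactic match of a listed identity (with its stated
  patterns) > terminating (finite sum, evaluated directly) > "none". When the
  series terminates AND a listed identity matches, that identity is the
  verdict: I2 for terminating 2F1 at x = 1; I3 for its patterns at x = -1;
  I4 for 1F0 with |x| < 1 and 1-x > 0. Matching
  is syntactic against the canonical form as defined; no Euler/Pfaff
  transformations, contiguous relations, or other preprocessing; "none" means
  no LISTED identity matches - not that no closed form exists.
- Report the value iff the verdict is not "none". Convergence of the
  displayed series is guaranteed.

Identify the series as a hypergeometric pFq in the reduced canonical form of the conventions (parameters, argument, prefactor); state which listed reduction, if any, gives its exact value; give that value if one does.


Canonical form: C = \frac{1}{2} times 0F0 with upper {-}, lower {-}, x = -\frac{3}{4}. Verdict: the exponential series (I5) fires (the 0F0 exponential series at x = -\frac{3}{4}). Value: \frac{1}{2} \cdot e^{-\frac{3}{4}}.

Key step: t_0 being \frac{1}{2}, the two geometric factors (prefactor 1/2) combine into one argument.
Consecutive-term ratio: r(k) = -\frac{3}{4} * 1 / [(k+1)] - poly over poly, x = -\frac{3}{4} from leading terms; C = \frac{1}{2} at k = 0.


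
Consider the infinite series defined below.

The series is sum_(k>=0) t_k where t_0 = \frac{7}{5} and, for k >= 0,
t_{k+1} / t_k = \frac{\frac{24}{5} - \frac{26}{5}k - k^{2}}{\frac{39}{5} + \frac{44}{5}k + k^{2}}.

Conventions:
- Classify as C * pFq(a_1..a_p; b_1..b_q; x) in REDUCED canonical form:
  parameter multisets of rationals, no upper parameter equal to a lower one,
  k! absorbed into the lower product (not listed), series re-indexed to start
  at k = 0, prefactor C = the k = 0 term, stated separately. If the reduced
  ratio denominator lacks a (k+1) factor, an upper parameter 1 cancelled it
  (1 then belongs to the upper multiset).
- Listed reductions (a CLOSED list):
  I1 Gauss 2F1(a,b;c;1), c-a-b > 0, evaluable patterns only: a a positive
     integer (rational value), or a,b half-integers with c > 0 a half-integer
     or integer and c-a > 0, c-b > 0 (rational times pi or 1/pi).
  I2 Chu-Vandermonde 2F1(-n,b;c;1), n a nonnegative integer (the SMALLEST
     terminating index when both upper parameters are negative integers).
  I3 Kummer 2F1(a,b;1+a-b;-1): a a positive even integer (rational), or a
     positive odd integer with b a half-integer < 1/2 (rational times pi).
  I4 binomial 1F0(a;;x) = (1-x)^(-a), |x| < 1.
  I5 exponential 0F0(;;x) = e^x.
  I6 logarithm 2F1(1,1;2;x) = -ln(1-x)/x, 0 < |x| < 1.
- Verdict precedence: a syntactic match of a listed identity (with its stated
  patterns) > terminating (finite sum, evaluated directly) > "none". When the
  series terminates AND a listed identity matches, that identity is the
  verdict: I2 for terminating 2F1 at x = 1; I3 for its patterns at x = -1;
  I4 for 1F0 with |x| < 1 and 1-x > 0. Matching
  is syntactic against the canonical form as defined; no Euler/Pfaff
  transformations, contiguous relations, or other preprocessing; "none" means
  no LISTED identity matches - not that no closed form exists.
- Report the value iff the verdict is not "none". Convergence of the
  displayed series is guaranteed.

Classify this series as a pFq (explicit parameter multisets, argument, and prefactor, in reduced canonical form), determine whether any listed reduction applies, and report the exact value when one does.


This is \frac{7}{5} * 2F1(-\frac{4}{5}, 6; \frac{39}{5}; -1) in reduced canonical form. Verdict: Kummer's theorem (I3) applies (x = -1; c = \frac{39}{5} equals 1+a-b for upper {-\frac{4}{5}, 6}: listed pattern). Hence: \frac{6902}{3125}.

Structural cue: t_0 being \frac{7}{5}, factor the ratio over Q (C = 7/5, x = -1): negated roots = parameters.
Term ratio: r(k) = -1 * (k-\frac{4}{5}) (k+6) / [(k+\frac{39}{5}) (k+1)] - rational; roots negated = parameters, x = -1, C = \frac{7}{5}.


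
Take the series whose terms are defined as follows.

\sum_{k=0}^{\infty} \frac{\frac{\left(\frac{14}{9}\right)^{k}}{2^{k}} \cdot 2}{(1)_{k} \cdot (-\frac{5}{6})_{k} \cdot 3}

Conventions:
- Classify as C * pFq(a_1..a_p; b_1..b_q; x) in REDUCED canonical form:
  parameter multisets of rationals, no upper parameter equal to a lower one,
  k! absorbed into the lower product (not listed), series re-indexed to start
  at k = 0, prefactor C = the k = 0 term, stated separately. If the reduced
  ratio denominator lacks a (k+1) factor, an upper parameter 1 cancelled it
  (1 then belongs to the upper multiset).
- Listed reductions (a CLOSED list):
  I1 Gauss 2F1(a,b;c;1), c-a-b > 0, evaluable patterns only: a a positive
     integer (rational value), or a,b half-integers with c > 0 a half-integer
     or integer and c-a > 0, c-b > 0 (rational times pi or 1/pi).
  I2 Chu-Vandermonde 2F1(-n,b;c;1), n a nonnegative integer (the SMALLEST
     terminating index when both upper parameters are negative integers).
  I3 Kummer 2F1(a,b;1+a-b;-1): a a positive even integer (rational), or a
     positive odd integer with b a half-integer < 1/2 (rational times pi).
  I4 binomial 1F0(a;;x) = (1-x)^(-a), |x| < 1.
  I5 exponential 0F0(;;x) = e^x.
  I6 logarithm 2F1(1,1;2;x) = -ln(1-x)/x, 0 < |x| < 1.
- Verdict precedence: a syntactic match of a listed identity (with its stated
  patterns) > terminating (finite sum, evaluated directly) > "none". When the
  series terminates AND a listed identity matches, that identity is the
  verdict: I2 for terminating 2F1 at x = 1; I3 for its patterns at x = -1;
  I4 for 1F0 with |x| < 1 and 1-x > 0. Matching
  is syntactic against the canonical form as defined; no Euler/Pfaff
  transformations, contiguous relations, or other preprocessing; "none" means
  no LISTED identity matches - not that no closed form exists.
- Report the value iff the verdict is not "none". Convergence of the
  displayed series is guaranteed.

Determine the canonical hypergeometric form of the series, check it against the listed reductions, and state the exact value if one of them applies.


The tell: t_0 = \frac{2}{3} here, and the two k-th powers (C = 2/3, x = 7/9) combine into one argument.
Ratio: r(k) = \frac{7}{9} * 1 / [(k-\frac{5}{6}) (k+1)] ; factor over Q: parameters, x = \frac{7}{9}, and C = \frac{2}{3}.

The series (x = \frac{7}{9}) is 0F1: upper {-}, lower {-\frac{5}{6}}, prefactor \frac{2}{3}. Verdict: no listed reduction: x = \frac{7}{9} and upper {-} fail every I1-I6 pattern.


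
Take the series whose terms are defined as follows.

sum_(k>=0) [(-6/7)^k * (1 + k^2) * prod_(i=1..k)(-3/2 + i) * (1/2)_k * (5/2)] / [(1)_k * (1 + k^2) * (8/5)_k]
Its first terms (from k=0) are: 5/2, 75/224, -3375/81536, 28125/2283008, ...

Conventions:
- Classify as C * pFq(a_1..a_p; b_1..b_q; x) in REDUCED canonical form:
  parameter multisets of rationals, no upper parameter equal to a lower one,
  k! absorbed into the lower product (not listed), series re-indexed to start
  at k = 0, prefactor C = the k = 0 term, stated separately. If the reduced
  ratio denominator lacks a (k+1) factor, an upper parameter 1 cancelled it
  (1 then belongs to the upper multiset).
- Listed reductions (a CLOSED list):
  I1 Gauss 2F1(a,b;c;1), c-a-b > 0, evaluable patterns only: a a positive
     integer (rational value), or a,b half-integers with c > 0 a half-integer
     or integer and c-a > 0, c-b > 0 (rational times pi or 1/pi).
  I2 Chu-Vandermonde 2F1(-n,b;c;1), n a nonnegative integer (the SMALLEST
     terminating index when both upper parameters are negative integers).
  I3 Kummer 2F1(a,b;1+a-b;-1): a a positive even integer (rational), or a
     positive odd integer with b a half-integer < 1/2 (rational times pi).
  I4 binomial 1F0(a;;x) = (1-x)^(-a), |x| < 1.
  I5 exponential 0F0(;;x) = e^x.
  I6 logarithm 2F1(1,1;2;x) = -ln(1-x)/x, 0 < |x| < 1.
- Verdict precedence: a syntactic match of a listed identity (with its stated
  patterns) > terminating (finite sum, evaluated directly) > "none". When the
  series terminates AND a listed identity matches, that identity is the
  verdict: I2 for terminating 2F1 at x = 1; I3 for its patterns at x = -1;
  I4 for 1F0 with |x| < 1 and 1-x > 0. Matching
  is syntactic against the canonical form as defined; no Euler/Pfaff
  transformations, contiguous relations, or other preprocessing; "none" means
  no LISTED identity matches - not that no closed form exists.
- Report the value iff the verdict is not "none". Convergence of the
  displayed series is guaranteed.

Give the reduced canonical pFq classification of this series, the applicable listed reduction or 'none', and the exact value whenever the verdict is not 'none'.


With C = 5/2: the canonical form is 2F1(-1/2, 1/2; 8/5; -6/7). Verdict: none here - no I1-I6 shape fits x = -6/7 with lower {8/5}.

Key step: t_0 = 5/2 here, and the running product (C = 5/2) telescopes to a rising factorial.
Consecutive-term ratio: r(k) = (-6/7) * (k-1/2) (k+1/2) / [(k+8/5) (k+1)] - rational in k. x = (-6/7); t_0 = 5/2; negate the roots.
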